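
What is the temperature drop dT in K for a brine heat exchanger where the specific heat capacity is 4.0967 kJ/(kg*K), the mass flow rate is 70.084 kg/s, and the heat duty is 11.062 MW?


dT = Q * 1000 / (mdot * cp)
dT = 11.062 * 1000 / (70.084 * 4.0967)
dT = 38.528 K


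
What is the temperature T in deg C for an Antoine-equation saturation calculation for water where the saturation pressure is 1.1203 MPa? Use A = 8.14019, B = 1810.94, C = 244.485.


T = B / (A - log10(P_sat * 760 / 0.101325)) - C
T = 1810.94 / (8.14019 - log10(1.1203 * 760 / 0.101325)) - 244.485
T = 185.08 deg C


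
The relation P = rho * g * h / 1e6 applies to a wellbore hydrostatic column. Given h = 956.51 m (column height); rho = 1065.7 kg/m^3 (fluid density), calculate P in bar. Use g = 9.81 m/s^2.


P = rho * g * h / 1e6
P = 1065.7 * 9.81 * 956.51 / 1e6
P = 9.999850 MPa
Convert: 9.999850 MPa * 10.0 = 99.999 bar
P = 99.999 bar


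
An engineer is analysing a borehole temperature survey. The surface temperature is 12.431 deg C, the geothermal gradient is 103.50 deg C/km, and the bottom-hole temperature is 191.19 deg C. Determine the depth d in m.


d = (T_d - T_surf) / grad * 1000
d = (191.19 - 12.431) / 103.50 * 1000
d = 1727.1 m


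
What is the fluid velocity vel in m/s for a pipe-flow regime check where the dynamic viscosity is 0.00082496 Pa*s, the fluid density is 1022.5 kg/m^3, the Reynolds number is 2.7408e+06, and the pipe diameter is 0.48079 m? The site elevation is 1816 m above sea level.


vel = Re * mu / (rho * D)
vel = 2.7408e+06 * 0.00082496 / (1022.5 * 0.48079)
vel = 4.5993 m/s


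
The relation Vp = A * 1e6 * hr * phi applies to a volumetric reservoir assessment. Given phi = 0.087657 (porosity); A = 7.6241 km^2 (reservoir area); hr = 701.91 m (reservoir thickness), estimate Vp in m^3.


Vp = A * 1e6 * hr * phi
Vp = 7.6241 * 1e6 * 701.91 * 0.087657
Vp = 4.6909e+08 m^3


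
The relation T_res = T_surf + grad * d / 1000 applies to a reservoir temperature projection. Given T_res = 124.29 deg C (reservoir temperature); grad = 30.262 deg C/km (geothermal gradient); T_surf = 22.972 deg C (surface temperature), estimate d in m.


d = (T_res - T_surf) / grad * 1000
d = (124.29 - 22.972) / 30.262 * 1000
d = 3348.0 m


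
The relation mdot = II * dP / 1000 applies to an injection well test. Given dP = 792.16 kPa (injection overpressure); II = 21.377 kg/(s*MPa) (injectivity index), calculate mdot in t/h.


mdot = II * dP / 1000
mdot = 21.377 * 792.16 / 1000
mdot = 16.93400 kg/s
Convert: 16.93400 kg/s * 3.6 = 60.962 t/h
mdot = 60.962 t/h


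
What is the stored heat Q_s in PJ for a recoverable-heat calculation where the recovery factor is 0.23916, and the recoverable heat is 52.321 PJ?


Q_s = Q_rec / RF
Q_s = 52.321 / 0.23916
Q_s = 218.77 PJ


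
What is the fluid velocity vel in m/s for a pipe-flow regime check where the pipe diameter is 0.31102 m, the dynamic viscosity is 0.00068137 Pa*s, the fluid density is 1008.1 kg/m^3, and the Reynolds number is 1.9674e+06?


vel = Re * mu / (rho * D)
vel = 1.9674e+06 * 0.00068137 / (1008.1 * 0.31102)
vel = 4.2755 m/s


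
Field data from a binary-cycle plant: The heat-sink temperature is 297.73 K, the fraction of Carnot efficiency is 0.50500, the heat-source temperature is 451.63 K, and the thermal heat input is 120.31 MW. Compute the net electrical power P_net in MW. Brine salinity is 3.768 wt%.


Step 1: eta = (1 - Tc/Th)*f = (1 - 297.73/451.63)*0.505 = 0.1720867
Step 2: P_net = eta * Q_in = 0.1720867 * 120.31 = 20.704 MW
P_net = 20.704 MW


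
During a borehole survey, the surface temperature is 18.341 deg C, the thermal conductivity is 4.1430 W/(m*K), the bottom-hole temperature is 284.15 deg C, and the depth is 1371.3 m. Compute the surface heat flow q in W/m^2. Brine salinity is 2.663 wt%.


Step 1: grad = (T_d - T_surf)/d * 1000 = (284.15 - 18.341)/1371.3 * 1000 = 193.8372 deg C/km
Step 2: q = k * grad / 1000 = 4.143 * 193.8372 / 1000 = 0.80307 W/m^2
q = 0.80307 W/m^2


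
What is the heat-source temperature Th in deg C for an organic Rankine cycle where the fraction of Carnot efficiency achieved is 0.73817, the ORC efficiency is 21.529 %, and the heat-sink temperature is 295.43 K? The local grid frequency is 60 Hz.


Th = Tc / (1 - (eta_orc/100)/f)
Th = 295.43 / (1 - (21.529/100)/0.73817)
Th = 417.0700 K
Convert to deg C: 417.0700 - 273.15 = 143.92 deg C
Th = 143.92 deg C


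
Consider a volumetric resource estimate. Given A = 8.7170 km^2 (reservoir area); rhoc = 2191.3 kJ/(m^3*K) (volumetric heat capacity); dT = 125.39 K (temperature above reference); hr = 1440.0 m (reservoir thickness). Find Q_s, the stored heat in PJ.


Step 1: Vr = A*1e6*hr = 8.717*1e6*1440.0 = 1.255248e+10 m^3
Step 2: Q_s = Vr*rhoc*dT/1e12 = 1.255248e+10*2191.3*125.39/1e12 = 3449.0 PJ
Q_s = 3449.0 PJ


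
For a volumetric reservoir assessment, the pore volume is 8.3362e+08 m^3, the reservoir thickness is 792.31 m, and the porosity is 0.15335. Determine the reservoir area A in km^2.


A = Vp / (1e6 * hr * phi)
A = 8.3362e+08 / (1e6 * 792.31 * 0.15335)
A = 6.8610 km^2


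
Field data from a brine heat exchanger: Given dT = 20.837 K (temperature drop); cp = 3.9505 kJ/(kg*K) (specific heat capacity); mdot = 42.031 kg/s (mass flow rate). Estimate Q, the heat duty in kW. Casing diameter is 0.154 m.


Q = mdot * cp * dT / 1000
Q = 42.031 * 3.9505 * 20.837 / 1000
Q = 3.459848 MW
Convert: 3.459848 MW * 1000.0 = 3459.8 kW
Q = 3459.8 kW


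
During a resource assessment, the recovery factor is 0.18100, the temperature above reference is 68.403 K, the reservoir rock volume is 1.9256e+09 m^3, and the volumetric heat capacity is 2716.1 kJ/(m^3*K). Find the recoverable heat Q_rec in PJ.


Step 1: Q_s = Vr*rhoc*dT/1e12 = 1.9256e+09*2716.1*68.403/1e12 = 357.7560 PJ
Step 2: Q_rec = Q_s * RF = 357.7560 * 0.181 = 64.754 PJ
Q_rec = 64.754 PJ


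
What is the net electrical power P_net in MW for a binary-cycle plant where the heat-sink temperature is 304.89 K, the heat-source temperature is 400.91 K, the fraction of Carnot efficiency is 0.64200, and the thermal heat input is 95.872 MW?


Step 1: eta = (1 - Tc/Th)*f = (1 - 304.89/400.91)*0.642 = 0.1537623
Step 2: P_net = eta * Q_in = 0.1537623 * 95.872 = 14.741 MW
P_net = 14.741 MW


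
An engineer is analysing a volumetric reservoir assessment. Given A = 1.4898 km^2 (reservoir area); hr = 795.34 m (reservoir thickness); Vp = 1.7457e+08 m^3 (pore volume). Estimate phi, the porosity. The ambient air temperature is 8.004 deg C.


phi = Vp / (A * 1e6 * hr)
phi = 1.7457e+08 / (1.4898 * 1e6 * 795.34)
phi = 0.14733


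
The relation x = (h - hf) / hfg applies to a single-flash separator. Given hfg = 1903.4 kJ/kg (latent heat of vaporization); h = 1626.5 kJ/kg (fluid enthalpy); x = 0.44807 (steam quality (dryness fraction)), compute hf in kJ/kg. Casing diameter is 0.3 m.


hf = h - x * hfg
hf = 1626.5 - 0.44807 * 1903.4
hf = 773.64 kJ/kg


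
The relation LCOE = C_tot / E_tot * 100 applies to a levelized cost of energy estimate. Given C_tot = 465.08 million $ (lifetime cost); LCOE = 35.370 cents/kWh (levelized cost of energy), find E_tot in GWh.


E_tot = C_tot / LCOE * 100
E_tot = 465.08 / 35.370 * 100
E_tot = 1314.9 GWh


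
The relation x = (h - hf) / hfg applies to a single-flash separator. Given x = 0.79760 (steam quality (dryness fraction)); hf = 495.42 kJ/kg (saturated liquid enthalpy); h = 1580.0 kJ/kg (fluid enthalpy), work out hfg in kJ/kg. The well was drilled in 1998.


hfg = (h - hf) / x
hfg = (1580.0 - 495.42) / 0.79760
hfg = 1359.8 kJ/kg


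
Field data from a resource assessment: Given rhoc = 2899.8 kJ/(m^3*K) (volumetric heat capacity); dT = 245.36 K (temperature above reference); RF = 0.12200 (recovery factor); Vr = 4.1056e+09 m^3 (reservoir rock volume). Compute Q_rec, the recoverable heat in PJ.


Step 1: Q_s = Vr*rhoc*dT/1e12 = 4.1056e+09*2899.8*245.36/1e12 = 2921.114 PJ
Step 2: Q_rec = Q_s * RF = 2921.114 * 0.122 = 356.38 PJ
Q_rec = 356.38 PJ


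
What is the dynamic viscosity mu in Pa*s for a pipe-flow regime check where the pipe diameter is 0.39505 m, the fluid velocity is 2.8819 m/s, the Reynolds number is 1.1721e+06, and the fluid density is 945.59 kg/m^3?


mu = rho * vel * D / Re
mu = 945.59 * 2.8819 * 0.39505 / 1.1721e+06
mu = 0.00091848 Pa*s


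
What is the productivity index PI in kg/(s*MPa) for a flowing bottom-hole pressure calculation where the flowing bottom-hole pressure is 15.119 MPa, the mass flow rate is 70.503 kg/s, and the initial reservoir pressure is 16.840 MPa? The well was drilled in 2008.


PI = mdot / (P_i - P_wf)
PI = 70.503 / (16.840 - 15.119)
PI = 40.966 kg/(s*MPa)


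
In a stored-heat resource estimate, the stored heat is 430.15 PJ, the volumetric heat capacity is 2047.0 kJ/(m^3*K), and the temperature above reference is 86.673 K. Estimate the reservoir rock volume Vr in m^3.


Vr = Q_s * 1e12 / (rhoc * dT)
Vr = 430.15 * 1e12 / (2047.0 * 86.673)
Vr = 2.4245e+09 m^3


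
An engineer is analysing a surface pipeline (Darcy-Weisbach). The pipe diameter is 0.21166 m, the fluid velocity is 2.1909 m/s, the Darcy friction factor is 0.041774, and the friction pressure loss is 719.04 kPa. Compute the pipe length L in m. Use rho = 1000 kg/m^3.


L = dP*1000*D / (f*rho*vel^2/2)
L = 719.04*1000*0.21166 / (0.041774*1000*2.1909^2/2)
L = 1518.0 m


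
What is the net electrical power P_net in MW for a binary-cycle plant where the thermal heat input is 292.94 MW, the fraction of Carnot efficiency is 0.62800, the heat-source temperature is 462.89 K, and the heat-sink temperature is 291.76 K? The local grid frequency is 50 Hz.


Step 1: eta = (1 - Tc/Th)*f = (1 - 291.76/462.89)*0.628 = 0.2321710
Step 2: P_net = eta * Q_in = 0.2321710 * 292.94 = 68.012 MW
P_net = 68.012 MW


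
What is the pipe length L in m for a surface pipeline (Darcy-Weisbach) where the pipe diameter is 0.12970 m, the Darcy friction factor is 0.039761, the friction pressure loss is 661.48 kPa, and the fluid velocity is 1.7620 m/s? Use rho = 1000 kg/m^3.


L = dP*1000*D / (f*rho*vel^2/2)
L = 661.48*1000*0.12970 / (0.039761*1000*1.7620^2/2)
L = 1390.0 m


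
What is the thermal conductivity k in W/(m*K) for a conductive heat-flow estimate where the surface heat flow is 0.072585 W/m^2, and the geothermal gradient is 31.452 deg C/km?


k = q * 1000 / grad
k = 0.072585 * 1000 / 31.452
k = 2.3078 W/(m*K)


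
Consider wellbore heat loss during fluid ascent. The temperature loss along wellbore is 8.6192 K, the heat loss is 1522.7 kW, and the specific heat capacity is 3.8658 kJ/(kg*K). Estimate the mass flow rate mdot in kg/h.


mdot = Q_loss / (cp * dT)
mdot = 1522.7 / (3.8658 * 8.6192)
mdot = 45.69914 kg/s
Convert: 45.69914 kg/s * 3600.0 = 1.6452e+05 kg/h
mdot = 1.6452e+05 kg/h


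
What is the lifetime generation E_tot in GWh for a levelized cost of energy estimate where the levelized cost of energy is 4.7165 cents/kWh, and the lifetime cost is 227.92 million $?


E_tot = C_tot / LCOE * 100
E_tot = 227.92 / 4.7165 * 100
E_tot = 4832.4 GWh


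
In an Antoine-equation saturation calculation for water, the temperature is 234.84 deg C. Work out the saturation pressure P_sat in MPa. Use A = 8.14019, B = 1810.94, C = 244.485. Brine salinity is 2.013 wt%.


P_sat = 10^(A - B/(C + T)) / 760 * 0.101325
P_sat = 10^(8.14019 - 1810.94/(244.485 + 234.84)) / 760 * 0.101325
P_sat = 3.0689 MPa


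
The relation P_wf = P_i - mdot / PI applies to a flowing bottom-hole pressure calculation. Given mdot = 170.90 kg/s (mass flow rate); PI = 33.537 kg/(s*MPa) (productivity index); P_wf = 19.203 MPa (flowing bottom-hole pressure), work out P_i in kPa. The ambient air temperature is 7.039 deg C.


P_i = P_wf + mdot / PI
P_i = 19.203 + 170.90 / 33.537
P_i = 24.29886 MPa
Convert: 24.29886 MPa * 1000.0 = 24299 kPa
P_i = 24299 kPa


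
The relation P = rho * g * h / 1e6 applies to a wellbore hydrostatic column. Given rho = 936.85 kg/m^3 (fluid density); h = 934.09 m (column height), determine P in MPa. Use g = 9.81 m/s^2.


P = rho * g * h / 1e6
P = 936.85 * 9.81 * 934.09 / 1e6
P = 8.5848 MPa


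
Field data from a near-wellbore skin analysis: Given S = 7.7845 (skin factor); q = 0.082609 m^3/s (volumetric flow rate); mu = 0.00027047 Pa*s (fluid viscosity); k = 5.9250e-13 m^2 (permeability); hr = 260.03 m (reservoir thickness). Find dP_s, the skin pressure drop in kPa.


dP_s = S * q * mu / (2*pi*k*hr) / 1000
dP_s = 7.7845 * 0.082609 * 0.00027047 / (2*pi*5.9250e-13*260.03) / 1000
dP_s = 179.67 kPa


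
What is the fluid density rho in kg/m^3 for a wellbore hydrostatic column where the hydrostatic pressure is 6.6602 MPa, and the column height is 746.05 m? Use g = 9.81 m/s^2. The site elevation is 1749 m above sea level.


rho = P * 1e6 / (g * h)
rho = 6.6602 * 1e6 / (9.81 * 746.05)
rho = 910.02 kg/m^3


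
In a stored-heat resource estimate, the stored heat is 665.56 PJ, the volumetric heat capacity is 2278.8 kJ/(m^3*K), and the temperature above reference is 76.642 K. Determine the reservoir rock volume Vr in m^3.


Vr = Q_s * 1e12 / (rhoc * dT)
Vr = 665.56 * 1e12 / (2278.8 * 76.642)
Vr = 3.8108e+09 m^3


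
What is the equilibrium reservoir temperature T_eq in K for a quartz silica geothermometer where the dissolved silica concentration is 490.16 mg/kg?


T_eq = 1309 / (5.19 - log10(SiO2)) - 273.15
T_eq = 1309 / (5.19 - log10(490.16)) - 273.15
T_eq = 250.5208 deg C
Convert to K: 250.5208 + 273.15 = 523.67 K
T_eq = 523.67 K


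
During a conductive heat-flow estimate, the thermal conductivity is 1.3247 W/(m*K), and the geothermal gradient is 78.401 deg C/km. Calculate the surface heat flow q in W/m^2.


q = k * grad / 1000
q = 1.3247 * 78.401 / 1000
q = 0.10386 W/m^2


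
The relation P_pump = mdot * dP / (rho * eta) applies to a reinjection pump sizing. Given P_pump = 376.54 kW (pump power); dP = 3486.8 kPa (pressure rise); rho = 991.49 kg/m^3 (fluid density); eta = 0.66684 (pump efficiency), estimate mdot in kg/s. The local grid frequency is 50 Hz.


mdot = P_pump * rho * eta / dP
mdot = 376.54 * 991.49 * 0.66684 / 3486.8
mdot = 71.399 kg/s


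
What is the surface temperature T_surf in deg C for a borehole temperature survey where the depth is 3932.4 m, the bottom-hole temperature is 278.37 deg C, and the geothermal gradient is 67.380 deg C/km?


T_surf = T_d - grad * d / 1000
T_surf = 278.37 - 67.380 * 3932.4 / 1000
T_surf = 13.405 deg C


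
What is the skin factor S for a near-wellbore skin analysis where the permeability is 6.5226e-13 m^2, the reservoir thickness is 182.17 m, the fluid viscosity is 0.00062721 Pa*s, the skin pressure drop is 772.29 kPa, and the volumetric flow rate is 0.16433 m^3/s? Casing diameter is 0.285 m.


S = dP_s * 1000 * 2*pi*k*hr / (q*mu)
S = 772.29 * 1000 * 2*pi*6.5226e-13*182.17 / (0.16433*0.00062721)
S = 5.5941


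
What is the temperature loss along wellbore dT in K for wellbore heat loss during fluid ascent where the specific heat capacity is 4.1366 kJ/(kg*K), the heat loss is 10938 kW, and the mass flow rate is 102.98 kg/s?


dT = Q_loss / (mdot * cp)
dT = 10938 / (102.98 * 4.1366)
dT = 25.677 K


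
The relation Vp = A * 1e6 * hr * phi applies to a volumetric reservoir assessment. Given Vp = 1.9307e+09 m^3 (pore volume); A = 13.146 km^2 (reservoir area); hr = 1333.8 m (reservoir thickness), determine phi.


phi = Vp / (A * 1e6 * hr)
phi = 1.9307e+09 / (13.146 * 1e6 * 1333.8)
phi = 0.11011


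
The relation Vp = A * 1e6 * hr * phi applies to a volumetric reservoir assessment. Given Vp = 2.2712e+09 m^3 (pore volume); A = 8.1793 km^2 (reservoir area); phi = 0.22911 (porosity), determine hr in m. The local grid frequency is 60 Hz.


hr = Vp / (A * 1e6 * phi)
hr = 2.2712e+09 / (8.1793 * 1e6 * 0.22911)
hr = 1212.0 m


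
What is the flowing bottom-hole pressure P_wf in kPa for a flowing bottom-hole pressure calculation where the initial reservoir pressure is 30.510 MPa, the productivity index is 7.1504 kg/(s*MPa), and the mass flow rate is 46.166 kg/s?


P_wf = P_i - mdot / PI
P_wf = 30.510 - 46.166 / 7.1504
P_wf = 24.05358 MPa
Convert: 24.05358 MPa * 1000.0 = 24054 kPa
P_wf = 24054 kPa


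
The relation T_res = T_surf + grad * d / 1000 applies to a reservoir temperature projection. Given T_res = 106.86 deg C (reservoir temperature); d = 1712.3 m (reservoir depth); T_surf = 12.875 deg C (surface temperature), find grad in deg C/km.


grad = (T_res - T_surf) / d * 1000
grad = (106.86 - 12.875) / 1712.3 * 1000
grad = 54.888 deg C/km


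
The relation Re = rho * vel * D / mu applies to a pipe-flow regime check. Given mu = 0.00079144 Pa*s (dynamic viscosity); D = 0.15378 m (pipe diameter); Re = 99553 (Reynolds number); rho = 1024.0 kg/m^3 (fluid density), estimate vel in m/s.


vel = Re * mu / (rho * D)
vel = 99553 * 0.00079144 / (1024.0 * 0.15378)
vel = 0.50035 m/s


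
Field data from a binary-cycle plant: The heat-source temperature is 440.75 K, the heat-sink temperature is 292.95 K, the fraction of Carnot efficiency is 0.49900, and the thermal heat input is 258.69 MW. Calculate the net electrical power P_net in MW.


Step 1: eta = (1 - Tc/Th)*f = (1 - 292.95/440.75)*0.499 = 0.1673334
Step 2: P_net = eta * Q_in = 0.1673334 * 258.69 = 43.287 MW
P_net = 43.287 MW


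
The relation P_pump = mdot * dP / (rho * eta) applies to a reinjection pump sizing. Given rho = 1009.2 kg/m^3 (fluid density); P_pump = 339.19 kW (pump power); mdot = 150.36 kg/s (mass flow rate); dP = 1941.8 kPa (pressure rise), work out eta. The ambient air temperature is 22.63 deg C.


eta = mdot * dP / (rho * P_pump)
eta = 150.36 * 1941.8 / (1009.2 * 339.19)
eta = 0.85294


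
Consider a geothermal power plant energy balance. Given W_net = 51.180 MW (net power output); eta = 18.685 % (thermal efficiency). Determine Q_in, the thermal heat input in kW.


Q_in = W_net / (eta / 100)
Q_in = 51.180 / (18.685 / 100)
Q_in = 273.9096 MW
Convert: 273.9096 MW * 1000.0 = 2.7391e+05 kW
Q_in = 2.7391e+05 kW


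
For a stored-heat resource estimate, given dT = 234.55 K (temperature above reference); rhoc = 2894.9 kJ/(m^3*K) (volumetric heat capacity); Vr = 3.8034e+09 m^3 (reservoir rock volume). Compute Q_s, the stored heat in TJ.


Q_s = Vr * rhoc * dT / 1e12
Q_s = 3.8034e+09 * 2894.9 * 234.55 / 1e12
Q_s = 2582.504 PJ
Convert: 2582.504 PJ * 1000.0 = 2.5825e+06 TJ
Q_s = 2.5825e+06 TJ


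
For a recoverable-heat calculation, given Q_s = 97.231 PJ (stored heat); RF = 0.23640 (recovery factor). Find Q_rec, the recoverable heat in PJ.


Q_rec = Q_s * RF
Q_rec = 97.231 * 0.23640
Q_rec = 22.985 PJ


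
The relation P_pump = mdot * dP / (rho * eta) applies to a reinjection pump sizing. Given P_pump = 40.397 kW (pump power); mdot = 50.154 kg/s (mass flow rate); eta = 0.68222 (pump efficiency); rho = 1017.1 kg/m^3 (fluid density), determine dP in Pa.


dP = P_pump * rho * eta / mdot
dP = 40.397 * 1017.1 * 0.68222 / 50.154
dP = 558.8968 kPa
Convert: 558.8968 kPa * 1000.0 = 5.5890e+05 Pa
dP = 5.5890e+05 Pa


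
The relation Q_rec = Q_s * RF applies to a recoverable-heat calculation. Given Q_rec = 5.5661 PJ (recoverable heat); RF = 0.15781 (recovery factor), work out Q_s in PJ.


Q_s = Q_rec / RF
Q_s = 5.5661 / 0.15781
Q_s = 35.271 PJ


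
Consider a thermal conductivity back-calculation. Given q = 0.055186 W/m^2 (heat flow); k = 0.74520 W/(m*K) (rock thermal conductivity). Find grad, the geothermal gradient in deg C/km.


grad = q / k * 1000
grad = 0.055186 / 0.74520 * 1000
grad = 74.055 deg C/km


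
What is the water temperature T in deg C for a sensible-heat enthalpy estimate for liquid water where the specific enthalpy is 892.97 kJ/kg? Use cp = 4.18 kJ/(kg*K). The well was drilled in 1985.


T = h / cp
T = 892.97 / 4.18
T = 213.63 deg C


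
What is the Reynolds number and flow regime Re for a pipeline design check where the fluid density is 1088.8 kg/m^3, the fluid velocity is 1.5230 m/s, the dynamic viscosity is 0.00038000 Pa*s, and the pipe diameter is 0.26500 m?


Step 1: Re = rho*vel*D/mu = 1088.8*1.523*0.265/0.00038 = 1.1564e+06
Step 2: Re = 1.1564e+06 > 4000, so flow is turbulent.
Re = 1.1564e+06 (turbulent)


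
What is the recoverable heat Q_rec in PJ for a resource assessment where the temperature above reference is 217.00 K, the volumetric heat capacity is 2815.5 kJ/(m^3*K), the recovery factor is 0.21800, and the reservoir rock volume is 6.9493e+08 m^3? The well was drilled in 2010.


Step 1: Q_s = Vr*rhoc*dT/1e12 = 6.9493e+08*2815.5*217.0/1e12 = 424.5769 PJ
Step 2: Q_rec = Q_s * RF = 424.5769 * 0.218 = 92.558 PJ
Q_rec = 92.558 PJ


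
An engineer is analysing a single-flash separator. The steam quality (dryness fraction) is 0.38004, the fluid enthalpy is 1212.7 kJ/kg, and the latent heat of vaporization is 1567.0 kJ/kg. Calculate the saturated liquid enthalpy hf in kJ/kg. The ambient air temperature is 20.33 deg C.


hf = h - x * hfg
hf = 1212.7 - 0.38004 * 1567.0
hf = 617.18 kJ/kg


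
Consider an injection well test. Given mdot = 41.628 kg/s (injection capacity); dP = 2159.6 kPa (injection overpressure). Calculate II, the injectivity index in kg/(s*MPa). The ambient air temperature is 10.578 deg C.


II = mdot * 1000 / dP
II = 41.628 * 1000 / 2159.6
II = 19.276 kg/(s*MPa)


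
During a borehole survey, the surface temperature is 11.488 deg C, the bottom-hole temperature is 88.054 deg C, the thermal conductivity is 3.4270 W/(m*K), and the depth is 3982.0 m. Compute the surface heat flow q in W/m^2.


Step 1: grad = (T_d - T_surf)/d * 1000 = (88.054 - 11.488)/3982.0 * 1000 = 19.22803 deg C/km
Step 2: q = k * grad / 1000 = 3.427 * 19.22803 / 1000 = 0.065894 W/m^2
q = 0.065894 W/m^2


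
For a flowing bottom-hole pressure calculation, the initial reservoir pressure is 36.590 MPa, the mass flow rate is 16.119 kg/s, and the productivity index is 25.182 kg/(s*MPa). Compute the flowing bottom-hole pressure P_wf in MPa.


P_wf = P_i - mdot / PI
P_wf = 36.590 - 16.119 / 25.182
P_wf = 35.950 MPa


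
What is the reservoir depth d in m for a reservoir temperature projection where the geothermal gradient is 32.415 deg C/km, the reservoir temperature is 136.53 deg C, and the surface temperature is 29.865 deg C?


d = (T_res - T_surf) / grad * 1000
d = (136.53 - 29.865) / 32.415 * 1000
d = 3290.6 m


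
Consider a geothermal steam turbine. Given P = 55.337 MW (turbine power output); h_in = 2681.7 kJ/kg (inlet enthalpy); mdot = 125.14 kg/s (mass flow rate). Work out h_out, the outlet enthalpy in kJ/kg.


h_out = h_in - P * 1000 / mdot
h_out = 2681.7 - 55.337 * 1000 / 125.14
h_out = 2239.5 kJ/kg


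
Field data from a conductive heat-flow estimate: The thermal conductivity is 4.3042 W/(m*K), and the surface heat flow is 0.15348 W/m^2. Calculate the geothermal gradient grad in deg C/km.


grad = q * 1000 / k
grad = 0.15348 * 1000 / 4.3042
grad = 35.658 deg C/km


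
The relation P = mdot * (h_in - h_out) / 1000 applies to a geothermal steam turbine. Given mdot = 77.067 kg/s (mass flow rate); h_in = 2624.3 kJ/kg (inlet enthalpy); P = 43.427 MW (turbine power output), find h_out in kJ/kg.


h_out = h_in - P * 1000 / mdot
h_out = 2624.3 - 43.427 * 1000 / 77.067
h_out = 2060.8 kJ/kg


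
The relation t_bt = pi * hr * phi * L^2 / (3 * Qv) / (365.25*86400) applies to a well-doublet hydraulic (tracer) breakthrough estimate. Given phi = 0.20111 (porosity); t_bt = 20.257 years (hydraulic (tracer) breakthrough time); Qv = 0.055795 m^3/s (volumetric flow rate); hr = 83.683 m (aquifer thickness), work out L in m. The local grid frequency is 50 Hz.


L = sqrt(t_bt*365.25*86400*3*Qv / (pi*hr*phi))
L = sqrt(20.257*365.25*86400*3*0.055795 / (pi*83.683*0.20111))
L = 1422.6 m


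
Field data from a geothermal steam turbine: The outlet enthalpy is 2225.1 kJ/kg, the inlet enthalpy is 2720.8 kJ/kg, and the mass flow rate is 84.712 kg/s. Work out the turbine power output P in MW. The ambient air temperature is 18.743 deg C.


P = mdot * (h_in - h_out) / 1000
P = 84.712 * (2720.8 - 2225.1) / 1000
P = 41.992 MW


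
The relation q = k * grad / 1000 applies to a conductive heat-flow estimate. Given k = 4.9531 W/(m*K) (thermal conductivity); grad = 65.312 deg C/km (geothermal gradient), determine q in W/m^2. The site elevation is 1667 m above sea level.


q = k * grad / 1000
q = 4.9531 * 65.312 / 1000
q = 0.32350 W/m^2


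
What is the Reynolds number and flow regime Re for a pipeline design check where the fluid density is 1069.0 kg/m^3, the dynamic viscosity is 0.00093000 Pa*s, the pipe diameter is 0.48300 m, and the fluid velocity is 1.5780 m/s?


Step 1: Re = rho*vel*D/mu = 1069.0*1.578*0.483/0.00093 = 8.7609e+05
Step 2: Re = 8.7609e+05 > 4000, so flow is turbulent.
Re = 8.7609e+05 (turbulent)


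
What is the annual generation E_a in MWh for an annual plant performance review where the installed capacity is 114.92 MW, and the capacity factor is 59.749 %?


E_a = CF / 100 * cap * 8760
E_a = 59.749 / 100 * 114.92 * 8760
E_a = 6.0149e+05 MWh


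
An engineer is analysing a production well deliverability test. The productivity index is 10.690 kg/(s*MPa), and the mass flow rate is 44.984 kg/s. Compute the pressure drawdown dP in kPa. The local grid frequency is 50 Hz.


dP = mdot * 1000 / PI
dP = 44.984 * 1000 / 10.690
dP = 4208.0 kPa


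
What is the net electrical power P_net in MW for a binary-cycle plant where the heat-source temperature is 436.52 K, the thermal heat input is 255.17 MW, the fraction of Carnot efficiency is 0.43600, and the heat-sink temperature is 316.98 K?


Step 1: eta = (1 - Tc/Th)*f = (1 - 316.98/436.52)*0.436 = 0.1193976
Step 2: P_net = eta * Q_in = 0.1193976 * 255.17 = 30.467 MW
P_net = 30.467 MW


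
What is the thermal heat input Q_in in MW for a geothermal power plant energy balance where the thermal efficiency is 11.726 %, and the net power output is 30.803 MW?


Q_in = W_net / (eta / 100)
Q_in = 30.803 / (11.726 / 100)
Q_in = 262.69 MW


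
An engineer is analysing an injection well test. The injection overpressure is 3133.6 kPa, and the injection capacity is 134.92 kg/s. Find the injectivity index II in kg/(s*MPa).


II = mdot * 1000 / dP
II = 134.92 * 1000 / 3133.6
II = 43.056 kg/(s*MPa)


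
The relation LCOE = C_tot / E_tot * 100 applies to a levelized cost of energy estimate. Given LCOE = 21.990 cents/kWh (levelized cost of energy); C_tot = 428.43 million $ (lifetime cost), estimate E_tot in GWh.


E_tot = C_tot / LCOE * 100
E_tot = 428.43 / 21.990 * 100
E_tot = 1948.3 GWh


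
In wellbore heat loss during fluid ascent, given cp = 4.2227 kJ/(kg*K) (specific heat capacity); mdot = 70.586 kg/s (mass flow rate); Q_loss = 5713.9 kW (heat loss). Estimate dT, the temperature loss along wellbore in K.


dT = Q_loss / (mdot * cp)
dT = 5713.9 / (70.586 * 4.2227)
dT = 19.170 K


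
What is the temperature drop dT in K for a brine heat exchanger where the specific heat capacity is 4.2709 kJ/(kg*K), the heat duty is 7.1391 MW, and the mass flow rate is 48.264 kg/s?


dT = Q * 1000 / (mdot * cp)
dT = 7.1391 * 1000 / (48.264 * 4.2709)
dT = 34.634 K


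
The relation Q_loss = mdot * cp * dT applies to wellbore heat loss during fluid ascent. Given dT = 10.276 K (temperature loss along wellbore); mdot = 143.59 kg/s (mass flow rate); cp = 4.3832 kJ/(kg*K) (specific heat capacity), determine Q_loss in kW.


Q_loss = mdot * cp * dT
Q_loss = 143.59 * 4.3832 * 10.276
Q_loss = 6467.5 kW


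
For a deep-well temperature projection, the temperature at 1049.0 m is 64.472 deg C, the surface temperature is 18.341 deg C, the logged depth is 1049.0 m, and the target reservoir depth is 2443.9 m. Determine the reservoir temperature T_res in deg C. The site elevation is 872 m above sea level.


Step 1: grad = (T_d1 - T_surf)/d1 * 1000 = (64.472 - 18.341)/1049.0 * 1000 = 43.97617 deg C/km
Step 2: T_res = T_surf + grad*d2/1000 = 18.341 + 43.97617*2443.9/1000 = 125.81 deg C
T_res = 125.81 deg C


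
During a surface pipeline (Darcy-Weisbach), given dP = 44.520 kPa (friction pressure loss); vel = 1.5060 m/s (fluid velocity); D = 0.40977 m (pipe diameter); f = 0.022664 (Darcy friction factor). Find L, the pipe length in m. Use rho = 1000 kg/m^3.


L = dP*1000*D / (f*rho*vel^2/2)
L = 44.520*1000*0.40977 / (0.022664*1000*1.5060^2/2)
L = 709.80 m


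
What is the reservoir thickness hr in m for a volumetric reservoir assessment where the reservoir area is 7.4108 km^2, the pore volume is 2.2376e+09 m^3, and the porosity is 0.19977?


hr = Vp / (A * 1e6 * phi)
hr = 2.2376e+09 / (7.4108 * 1e6 * 0.19977)
hr = 1511.4 m


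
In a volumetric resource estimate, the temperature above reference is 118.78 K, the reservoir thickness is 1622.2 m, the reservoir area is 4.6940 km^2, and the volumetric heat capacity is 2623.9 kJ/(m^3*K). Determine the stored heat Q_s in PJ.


Step 1: Vr = A*1e6*hr = 4.694*1e6*1622.2 = 7.614607e+09 m^3
Step 2: Q_s = Vr*rhoc*dT/1e12 = 7.614607e+09*2623.9*118.78/1e12 = 2373.2 PJ
Q_s = 2373.2 PJ


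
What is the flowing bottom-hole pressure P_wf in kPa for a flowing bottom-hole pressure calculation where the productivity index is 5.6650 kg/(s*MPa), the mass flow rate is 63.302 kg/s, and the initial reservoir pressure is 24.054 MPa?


P_wf = P_i - mdot / PI
P_wf = 24.054 - 63.302 / 5.6650
P_wf = 12.87977 MPa
Convert: 12.87977 MPa * 1000.0 = 12880 kPa
P_wf = 12880 kPa


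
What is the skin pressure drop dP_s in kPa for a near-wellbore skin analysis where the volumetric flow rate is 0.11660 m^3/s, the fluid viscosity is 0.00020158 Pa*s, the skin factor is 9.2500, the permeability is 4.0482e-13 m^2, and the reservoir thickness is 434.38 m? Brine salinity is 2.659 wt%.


dP_s = S * q * mu / (2*pi*k*hr) / 1000
dP_s = 9.2500 * 0.11660 * 0.00020158 / (2*pi*4.0482e-13*434.38) / 1000
dP_s = 196.78 kPa


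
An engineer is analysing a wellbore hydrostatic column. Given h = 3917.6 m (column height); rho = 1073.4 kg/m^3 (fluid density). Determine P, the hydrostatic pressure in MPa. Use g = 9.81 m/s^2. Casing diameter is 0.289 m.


P = rho * g * h / 1e6
P = 1073.4 * 9.81 * 3917.6 / 1e6
P = 41.253 MPa


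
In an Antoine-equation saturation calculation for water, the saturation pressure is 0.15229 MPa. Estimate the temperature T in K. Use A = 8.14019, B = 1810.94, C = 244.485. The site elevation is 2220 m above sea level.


T = B / (A - log10(P_sat * 760 / 0.101325)) - C
T = 1810.94 / (8.14019 - log10(0.15229 * 760 / 0.101325)) - 244.485
T = 111.8294 deg C
Convert to K: 111.8294 + 273.15 = 384.98 K
T = 384.98 K


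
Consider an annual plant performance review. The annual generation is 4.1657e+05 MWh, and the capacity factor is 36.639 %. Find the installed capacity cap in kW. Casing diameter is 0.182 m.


cap = E_a / (CF/100 * 8760)
cap = 4.1657e+05 / (36.639/100 * 8760)
cap = 129.7897 MW
Convert: 129.7897 MW * 1000.0 = 1.2979e+05 kW
cap = 1.2979e+05 kW


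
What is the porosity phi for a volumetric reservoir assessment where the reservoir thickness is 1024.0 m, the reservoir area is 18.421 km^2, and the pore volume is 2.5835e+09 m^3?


phi = Vp / (A * 1e6 * hr)
phi = 2.5835e+09 / (18.421 * 1e6 * 1024.0)
phi = 0.13696


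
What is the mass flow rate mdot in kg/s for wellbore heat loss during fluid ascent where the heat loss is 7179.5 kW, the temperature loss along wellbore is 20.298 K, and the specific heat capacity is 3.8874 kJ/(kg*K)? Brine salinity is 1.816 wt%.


mdot = Q_loss / (cp * dT)
mdot = 7179.5 / (3.8874 * 20.298)
mdot = 90.987 kg/s


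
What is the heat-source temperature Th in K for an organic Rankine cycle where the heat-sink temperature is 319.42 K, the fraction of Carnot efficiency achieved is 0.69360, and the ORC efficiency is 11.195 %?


Th = Tc / (1 - (eta_orc/100)/f)
Th = 319.42 / (1 - (11.195/100)/0.69360)
Th = 380.90 K


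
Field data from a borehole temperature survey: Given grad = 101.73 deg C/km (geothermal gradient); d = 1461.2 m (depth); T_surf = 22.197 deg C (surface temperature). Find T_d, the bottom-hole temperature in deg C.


T_d = T_surf + grad * d / 1000
T_d = 22.197 + 101.73 * 1461.2 / 1000
T_d = 170.84 deg C


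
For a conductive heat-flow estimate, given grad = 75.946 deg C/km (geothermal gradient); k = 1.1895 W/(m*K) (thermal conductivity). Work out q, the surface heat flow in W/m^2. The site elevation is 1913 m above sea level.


q = k * grad / 1000
q = 1.1895 * 75.946 / 1000
q = 0.090338 W/m^2


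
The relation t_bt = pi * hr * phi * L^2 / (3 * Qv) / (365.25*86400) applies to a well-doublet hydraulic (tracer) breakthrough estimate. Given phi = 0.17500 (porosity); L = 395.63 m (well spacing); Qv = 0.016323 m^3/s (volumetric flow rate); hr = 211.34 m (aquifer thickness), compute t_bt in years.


t_bt = pi * hr * phi * L^2 / (3 * Qv) / (365.25*86400)
t_bt = pi * 211.34 * 0.17500 * 395.63^2 / (3 * 0.016323) / (365.25*86400)
t_bt = 11.769 years


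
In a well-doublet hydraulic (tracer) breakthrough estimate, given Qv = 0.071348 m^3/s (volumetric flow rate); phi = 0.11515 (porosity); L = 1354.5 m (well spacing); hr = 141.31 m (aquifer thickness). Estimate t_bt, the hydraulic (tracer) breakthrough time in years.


t_bt = pi * hr * phi * L^2 / (3 * Qv) / (365.25*86400)
t_bt = pi * 141.31 * 0.11515 * 1354.5^2 / (3 * 0.071348) / (365.25*86400)
t_bt = 13.885 years


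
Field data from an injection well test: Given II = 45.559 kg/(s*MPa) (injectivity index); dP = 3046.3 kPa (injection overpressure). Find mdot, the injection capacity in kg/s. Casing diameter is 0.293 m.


mdot = II * dP / 1000
mdot = 45.559 * 3046.3 / 1000
mdot = 138.79 kg/s


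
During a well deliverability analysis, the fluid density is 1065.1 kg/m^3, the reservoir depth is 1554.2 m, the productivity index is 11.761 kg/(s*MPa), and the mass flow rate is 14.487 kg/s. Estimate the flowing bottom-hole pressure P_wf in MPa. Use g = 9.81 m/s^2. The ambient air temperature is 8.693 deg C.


Step 1: P_i = rho*g*h/1e6 = 1065.1*9.81*1554.2/1e6 = 16.23926 MPa
Step 2: P_wf = P_i - mdot/PI = 16.23926 - 14.487/11.761 = 15.007 MPa
P_wf = 15.007 MPa


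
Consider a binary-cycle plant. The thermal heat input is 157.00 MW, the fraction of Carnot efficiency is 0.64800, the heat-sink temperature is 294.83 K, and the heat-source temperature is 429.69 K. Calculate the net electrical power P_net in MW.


Step 1: eta = (1 - Tc/Th)*f = (1 - 294.83/429.69)*0.648 = 0.2033775
Step 2: P_net = eta * Q_in = 0.2033775 * 157.0 = 31.930 MW
P_net = 31.930 MW


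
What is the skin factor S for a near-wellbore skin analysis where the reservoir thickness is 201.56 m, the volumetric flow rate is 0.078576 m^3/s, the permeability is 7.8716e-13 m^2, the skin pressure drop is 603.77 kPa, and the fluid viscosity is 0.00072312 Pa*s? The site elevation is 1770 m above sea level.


S = dP_s * 1000 * 2*pi*k*hr / (q*mu)
S = 603.77 * 1000 * 2*pi*7.8716e-13*201.56 / (0.078576*0.00072312)
S = 10.593


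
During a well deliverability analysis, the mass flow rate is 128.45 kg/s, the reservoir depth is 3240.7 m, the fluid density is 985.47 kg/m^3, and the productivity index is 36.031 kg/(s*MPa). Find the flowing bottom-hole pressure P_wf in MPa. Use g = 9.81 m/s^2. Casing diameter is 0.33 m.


Step 1: P_i = rho*g*h/1e6 = 985.47*9.81*3240.7/1e6 = 31.32934 MPa
Step 2: P_wf = P_i - mdot/PI = 31.32934 - 128.45/36.031 = 27.764 MPa
P_wf = 27.764 MPa


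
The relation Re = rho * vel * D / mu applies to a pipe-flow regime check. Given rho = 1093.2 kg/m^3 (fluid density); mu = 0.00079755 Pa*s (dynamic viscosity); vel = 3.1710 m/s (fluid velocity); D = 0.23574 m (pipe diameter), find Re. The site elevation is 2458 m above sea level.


Re = rho * vel * D / mu
Re = 1093.2 * 3.1710 * 0.23574 / 0.00079755
Re = 1.0246e+06


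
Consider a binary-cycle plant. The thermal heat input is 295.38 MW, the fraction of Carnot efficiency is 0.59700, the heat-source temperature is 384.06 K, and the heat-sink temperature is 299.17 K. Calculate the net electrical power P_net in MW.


Step 1: eta = (1 - Tc/Th)*f = (1 - 299.17/384.06)*0.597 = 0.1319568
Step 2: P_net = eta * Q_in = 0.1319568 * 295.38 = 38.977 MW
P_net = 38.977 MW


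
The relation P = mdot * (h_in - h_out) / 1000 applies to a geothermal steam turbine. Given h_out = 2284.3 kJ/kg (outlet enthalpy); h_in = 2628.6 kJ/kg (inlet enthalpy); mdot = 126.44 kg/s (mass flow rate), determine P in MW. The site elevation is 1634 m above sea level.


P = mdot * (h_in - h_out) / 1000
P = 126.44 * (2628.6 - 2284.3) / 1000
P = 43.533 MW


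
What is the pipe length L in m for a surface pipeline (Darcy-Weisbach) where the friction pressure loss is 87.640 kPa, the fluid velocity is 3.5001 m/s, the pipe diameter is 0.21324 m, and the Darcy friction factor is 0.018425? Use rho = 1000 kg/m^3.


L = dP*1000*D / (f*rho*vel^2/2)
L = 87.640*1000*0.21324 / (0.018425*1000*3.5001^2/2)
L = 165.59 m


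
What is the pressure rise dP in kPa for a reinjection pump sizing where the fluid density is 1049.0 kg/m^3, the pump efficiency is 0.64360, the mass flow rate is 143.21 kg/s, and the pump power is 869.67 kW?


dP = P_pump * rho * eta / mdot
dP = 869.67 * 1049.0 * 0.64360 / 143.21
dP = 4099.9 kPa


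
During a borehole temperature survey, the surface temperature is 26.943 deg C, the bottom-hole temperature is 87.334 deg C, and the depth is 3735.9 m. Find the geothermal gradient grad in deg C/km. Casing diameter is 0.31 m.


grad = (T_d - T_surf) / d * 1000
grad = (87.334 - 26.943) / 3735.9 * 1000
grad = 16.165 deg C/km


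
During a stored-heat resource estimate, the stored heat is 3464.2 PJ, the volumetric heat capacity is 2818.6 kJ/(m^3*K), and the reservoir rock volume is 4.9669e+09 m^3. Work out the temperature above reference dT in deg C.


dT = Q_s * 1e12 / (Vr * rhoc)
dT = 3464.2 * 1e12 / (4.9669e+09 * 2818.6)
dT = 247.4481 K
Convert (temperature difference, 1 K = 1 deg C): 247.4481 K = 247.4481 deg C
dT = 247.45 deg C


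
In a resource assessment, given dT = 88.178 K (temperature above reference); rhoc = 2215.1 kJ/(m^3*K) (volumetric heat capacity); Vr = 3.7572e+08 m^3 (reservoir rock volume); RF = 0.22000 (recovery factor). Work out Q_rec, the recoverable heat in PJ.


Step 1: Q_s = Vr*rhoc*dT/1e12 = 3.7572e+08*2215.1*88.178/1e12 = 73.38679 PJ
Step 2: Q_rec = Q_s * RF = 73.38679 * 0.22 = 16.145 PJ
Q_rec = 16.145 PJ


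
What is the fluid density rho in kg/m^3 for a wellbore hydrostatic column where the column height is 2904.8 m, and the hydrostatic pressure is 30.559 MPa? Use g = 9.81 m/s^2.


rho = P * 1e6 / (g * h)
rho = 30.559 * 1e6 / (9.81 * 2904.8)
rho = 1072.4 kg/m^3


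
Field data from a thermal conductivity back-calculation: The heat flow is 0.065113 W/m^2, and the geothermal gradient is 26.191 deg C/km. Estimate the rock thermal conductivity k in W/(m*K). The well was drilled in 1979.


k = q / (grad / 1000)
k = 0.065113 / (26.191 / 1000)
k = 2.4861 W/(m*K)


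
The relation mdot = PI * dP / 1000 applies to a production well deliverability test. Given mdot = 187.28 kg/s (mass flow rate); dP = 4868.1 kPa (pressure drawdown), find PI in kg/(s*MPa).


PI = mdot * 1000 / dP
PI = 187.28 * 1000 / 4868.1
PI = 38.471 kg/(s*MPa)


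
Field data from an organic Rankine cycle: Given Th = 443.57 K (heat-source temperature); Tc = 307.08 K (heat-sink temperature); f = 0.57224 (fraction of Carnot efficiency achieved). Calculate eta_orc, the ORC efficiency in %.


eta_orc = (1 - Tc/Th) * f * 100
eta_orc = (1 - 307.08/443.57) * 0.57224 * 100
eta_orc = 17.608 %


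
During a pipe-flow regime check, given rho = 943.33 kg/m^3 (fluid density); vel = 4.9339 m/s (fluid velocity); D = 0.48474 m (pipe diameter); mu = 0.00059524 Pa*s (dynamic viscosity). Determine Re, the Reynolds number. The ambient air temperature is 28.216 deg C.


Re = rho * vel * D / mu
Re = 943.33 * 4.9339 * 0.48474 / 0.00059524
Re = 3.7903e+06


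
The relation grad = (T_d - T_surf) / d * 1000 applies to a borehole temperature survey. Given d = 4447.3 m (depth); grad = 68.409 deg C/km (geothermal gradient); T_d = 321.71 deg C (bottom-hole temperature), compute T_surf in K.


T_surf = T_d - grad * d / 1000
T_surf = 321.71 - 68.409 * 4447.3 / 1000
T_surf = 17.47465 deg C
Convert to K: 17.47465 + 273.15 = 290.62 K
T_surf = 290.62 K
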